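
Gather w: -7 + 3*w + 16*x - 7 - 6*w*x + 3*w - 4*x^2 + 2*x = w*(6 - 6*x) - 4*x^2 + 18*x - 14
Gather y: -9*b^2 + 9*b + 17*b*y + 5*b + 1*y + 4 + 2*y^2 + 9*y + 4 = -9*b^2 + 14*b + 2*y^2 + y*(17*b + 10) + 8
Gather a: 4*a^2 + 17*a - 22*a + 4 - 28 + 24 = 4*a^2 - 5*a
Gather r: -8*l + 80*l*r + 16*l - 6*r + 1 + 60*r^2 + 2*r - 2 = 8*l + 60*r^2 + r*(80*l - 4) - 1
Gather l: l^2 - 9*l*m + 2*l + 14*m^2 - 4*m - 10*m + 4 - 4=l^2 + l*(2 - 9*m) + 14*m^2 - 14*m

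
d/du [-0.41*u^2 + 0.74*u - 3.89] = 0.74 - 0.82*u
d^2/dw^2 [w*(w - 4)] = 2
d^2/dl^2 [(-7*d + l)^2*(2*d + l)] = -24*d + 6*l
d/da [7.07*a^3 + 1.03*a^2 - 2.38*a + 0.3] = 21.21*a^2 + 2.06*a - 2.38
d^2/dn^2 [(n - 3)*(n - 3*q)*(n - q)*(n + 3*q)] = 12*n^2 - 6*n*q - 18*n - 18*q^2 + 6*q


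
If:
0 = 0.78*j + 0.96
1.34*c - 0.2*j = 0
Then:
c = -0.18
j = -1.23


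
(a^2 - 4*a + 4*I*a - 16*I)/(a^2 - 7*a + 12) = (a + 4*I)/(a - 3)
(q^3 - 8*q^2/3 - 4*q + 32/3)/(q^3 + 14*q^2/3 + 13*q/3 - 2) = (3*q^2 - 14*q + 16)/(3*q^2 + 8*q - 3)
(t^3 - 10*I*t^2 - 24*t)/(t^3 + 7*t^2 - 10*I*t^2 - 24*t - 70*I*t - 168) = t/(t + 7)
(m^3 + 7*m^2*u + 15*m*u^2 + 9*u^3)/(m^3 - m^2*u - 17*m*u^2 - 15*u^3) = (-m - 3*u)/(-m + 5*u)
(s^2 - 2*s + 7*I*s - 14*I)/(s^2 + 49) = (s - 2)/(s - 7*I)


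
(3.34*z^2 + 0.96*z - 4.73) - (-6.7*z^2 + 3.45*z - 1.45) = 10.04*z^2 - 2.49*z - 3.28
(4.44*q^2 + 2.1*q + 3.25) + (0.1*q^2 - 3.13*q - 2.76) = 4.54*q^2 - 1.03*q + 0.49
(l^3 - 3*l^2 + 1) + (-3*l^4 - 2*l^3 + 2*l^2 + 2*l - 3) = -3*l^4 - l^3 - l^2 + 2*l - 2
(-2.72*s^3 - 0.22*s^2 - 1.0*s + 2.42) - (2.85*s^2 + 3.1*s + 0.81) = -2.72*s^3 - 3.07*s^2 - 4.1*s + 1.61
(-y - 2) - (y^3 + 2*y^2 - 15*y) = -y^3 - 2*y^2 + 14*y - 2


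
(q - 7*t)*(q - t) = q^2 - 8*q*t + 7*t^2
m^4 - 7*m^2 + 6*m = m*(m - 2)*(m - 1)*(m + 3)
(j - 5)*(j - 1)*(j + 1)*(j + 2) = j^4 - 3*j^3 - 11*j^2 + 3*j + 10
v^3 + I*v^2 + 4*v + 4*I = (v - 2*I)*(v + I)*(v + 2*I)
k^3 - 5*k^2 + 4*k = k*(k - 4)*(k - 1)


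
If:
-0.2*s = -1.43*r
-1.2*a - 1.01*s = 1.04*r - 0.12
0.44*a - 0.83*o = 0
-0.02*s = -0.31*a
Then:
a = 0.01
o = 0.00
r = 0.01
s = 0.10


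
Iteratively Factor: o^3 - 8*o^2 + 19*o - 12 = (o - 3)*(o^2 - 5*o + 4) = (o - 3)*(o - 1)*(o - 4)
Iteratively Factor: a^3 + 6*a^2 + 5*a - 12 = (a + 3)*(a^2 + 3*a - 4) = (a - 1)*(a + 3)*(a + 4)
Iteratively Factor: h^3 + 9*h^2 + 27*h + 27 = (h + 3)*(h^2 + 6*h + 9) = (h + 3)^2*(h + 3)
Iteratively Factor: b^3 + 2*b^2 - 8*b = (b - 2)*(b^2 + 4*b) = b*(b - 2)*(b + 4)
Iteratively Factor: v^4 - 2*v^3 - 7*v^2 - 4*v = (v)*(v^3 - 2*v^2 - 7*v - 4) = v*(v + 1)*(v^2 - 3*v - 4) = v*(v - 4)*(v + 1)*(v + 1)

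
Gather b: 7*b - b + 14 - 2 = 6*b + 12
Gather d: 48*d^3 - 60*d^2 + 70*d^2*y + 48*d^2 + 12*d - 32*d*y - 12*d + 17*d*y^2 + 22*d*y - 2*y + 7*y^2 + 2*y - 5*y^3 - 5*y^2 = 48*d^3 + d^2*(70*y - 12) + d*(17*y^2 - 10*y) - 5*y^3 + 2*y^2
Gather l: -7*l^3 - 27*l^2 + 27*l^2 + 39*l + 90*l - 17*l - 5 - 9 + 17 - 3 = -7*l^3 + 112*l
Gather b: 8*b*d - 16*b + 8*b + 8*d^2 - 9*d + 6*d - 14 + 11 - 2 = b*(8*d - 8) + 8*d^2 - 3*d - 5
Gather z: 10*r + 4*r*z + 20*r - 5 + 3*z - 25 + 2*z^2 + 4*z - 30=30*r + 2*z^2 + z*(4*r + 7) - 60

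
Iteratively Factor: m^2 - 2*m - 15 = (m - 5)*(m + 3)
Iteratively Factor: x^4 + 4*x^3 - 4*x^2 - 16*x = (x + 2)*(x^3 + 2*x^2 - 8*x) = (x + 2)*(x + 4)*(x^2 - 2*x) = x*(x + 2)*(x + 4)*(x - 2)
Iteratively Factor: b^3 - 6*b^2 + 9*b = (b - 3)*(b^2 - 3*b) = (b - 3)^2*(b)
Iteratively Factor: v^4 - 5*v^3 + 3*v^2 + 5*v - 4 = (v - 1)*(v^3 - 4*v^2 - v + 4) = (v - 1)*(v + 1)*(v^2 - 5*v + 4) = (v - 1)^2*(v + 1)*(v - 4)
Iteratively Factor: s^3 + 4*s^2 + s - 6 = (s + 2)*(s^2 + 2*s - 3) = (s - 1)*(s + 2)*(s + 3)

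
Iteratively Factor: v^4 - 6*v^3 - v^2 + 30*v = (v)*(v^3 - 6*v^2 - v + 30) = v*(v - 3)*(v^2 - 3*v - 10) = v*(v - 3)*(v + 2)*(v - 5)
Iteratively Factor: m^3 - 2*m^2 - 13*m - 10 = (m - 5)*(m^2 + 3*m + 2) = (m - 5)*(m + 2)*(m + 1)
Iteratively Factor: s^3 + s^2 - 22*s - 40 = (s + 4)*(s^2 - 3*s - 10) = (s - 5)*(s + 4)*(s + 2)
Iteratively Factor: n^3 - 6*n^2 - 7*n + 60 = (n - 5)*(n^2 - n - 12) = (n - 5)*(n + 3)*(n - 4)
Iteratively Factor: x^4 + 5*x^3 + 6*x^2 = (x + 3)*(x^3 + 2*x^2) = (x + 2)*(x + 3)*(x^2) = x*(x + 2)*(x + 3)*(x)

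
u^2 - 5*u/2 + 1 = (u - 2)*(u - 1/2)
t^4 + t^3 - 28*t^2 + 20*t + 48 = (t - 4)*(t - 2)*(t + 1)*(t + 6)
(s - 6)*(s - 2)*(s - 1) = s^3 - 9*s^2 + 20*s - 12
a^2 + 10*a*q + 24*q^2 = (a + 4*q)*(a + 6*q)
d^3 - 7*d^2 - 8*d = d*(d - 8)*(d + 1)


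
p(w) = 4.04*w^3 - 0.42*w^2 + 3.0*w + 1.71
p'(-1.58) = 34.58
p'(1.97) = 48.38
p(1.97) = 36.88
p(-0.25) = 0.87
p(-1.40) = -14.40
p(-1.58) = -20.01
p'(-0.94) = 14.50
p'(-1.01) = 16.21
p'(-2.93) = 109.51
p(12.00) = 6958.35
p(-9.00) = -3004.47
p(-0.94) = -4.84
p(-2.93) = -112.31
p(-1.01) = -5.91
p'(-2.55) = 83.95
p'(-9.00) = 992.28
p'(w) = 12.12*w^2 - 0.84*w + 3.0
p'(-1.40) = 27.93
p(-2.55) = -75.66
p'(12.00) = 1738.20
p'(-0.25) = 3.97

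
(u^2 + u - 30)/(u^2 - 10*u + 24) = (u^2 + u - 30)/(u^2 - 10*u + 24)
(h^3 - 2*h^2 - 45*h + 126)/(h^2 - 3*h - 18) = (h^2 + 4*h - 21)/(h + 3)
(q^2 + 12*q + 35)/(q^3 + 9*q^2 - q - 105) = 1/(q - 3)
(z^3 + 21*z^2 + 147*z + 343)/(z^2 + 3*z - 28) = (z^2 + 14*z + 49)/(z - 4)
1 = 1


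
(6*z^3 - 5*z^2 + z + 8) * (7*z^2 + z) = 42*z^5 - 29*z^4 + 2*z^3 + 57*z^2 + 8*z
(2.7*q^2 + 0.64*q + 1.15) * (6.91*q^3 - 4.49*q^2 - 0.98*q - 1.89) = 18.657*q^5 - 7.7006*q^4 + 2.4269*q^3 - 10.8937*q^2 - 2.3366*q - 2.1735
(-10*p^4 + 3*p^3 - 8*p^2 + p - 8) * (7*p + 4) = -70*p^5 - 19*p^4 - 44*p^3 - 25*p^2 - 52*p - 32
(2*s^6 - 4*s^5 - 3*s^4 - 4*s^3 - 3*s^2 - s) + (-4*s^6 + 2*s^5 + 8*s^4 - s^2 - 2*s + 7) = -2*s^6 - 2*s^5 + 5*s^4 - 4*s^3 - 4*s^2 - 3*s + 7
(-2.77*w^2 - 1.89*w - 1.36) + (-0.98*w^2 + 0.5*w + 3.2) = -3.75*w^2 - 1.39*w + 1.84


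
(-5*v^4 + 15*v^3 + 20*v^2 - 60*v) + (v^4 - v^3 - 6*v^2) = -4*v^4 + 14*v^3 + 14*v^2 - 60*v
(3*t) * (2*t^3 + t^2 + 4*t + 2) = 6*t^4 + 3*t^3 + 12*t^2 + 6*t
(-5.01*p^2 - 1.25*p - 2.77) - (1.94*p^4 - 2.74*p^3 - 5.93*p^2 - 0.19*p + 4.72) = -1.94*p^4 + 2.74*p^3 + 0.92*p^2 - 1.06*p - 7.49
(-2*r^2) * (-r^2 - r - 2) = 2*r^4 + 2*r^3 + 4*r^2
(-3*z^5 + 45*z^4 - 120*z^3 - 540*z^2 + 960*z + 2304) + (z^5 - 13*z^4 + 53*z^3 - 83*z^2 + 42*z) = -2*z^5 + 32*z^4 - 67*z^3 - 623*z^2 + 1002*z + 2304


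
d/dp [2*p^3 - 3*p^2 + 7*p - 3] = 6*p^2 - 6*p + 7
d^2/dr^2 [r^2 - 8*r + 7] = 2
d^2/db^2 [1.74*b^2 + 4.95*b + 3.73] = 3.48000000000000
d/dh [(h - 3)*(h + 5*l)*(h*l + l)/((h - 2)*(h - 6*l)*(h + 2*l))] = l*(-(h - 3)*(h - 2)*(h + 1)*(h - 6*l)*(h + 5*l) - (h - 3)*(h - 2)*(h + 1)*(h + 2*l)*(h + 5*l) - (h - 3)*(h + 1)*(h - 6*l)*(h + 2*l)*(h + 5*l) + (h - 2)*(h - 6*l)*(h + 2*l)*((h - 3)*(h + 1) + (h - 3)*(h + 5*l) + (h + 1)*(h + 5*l)))/((h - 2)^2*(h - 6*l)^2*(h + 2*l)^2)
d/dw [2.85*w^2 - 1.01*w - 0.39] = 5.7*w - 1.01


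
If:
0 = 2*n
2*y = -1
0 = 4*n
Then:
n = 0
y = -1/2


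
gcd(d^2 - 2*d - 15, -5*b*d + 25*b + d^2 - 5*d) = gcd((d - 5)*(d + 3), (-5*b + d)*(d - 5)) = d - 5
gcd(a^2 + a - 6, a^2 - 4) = a - 2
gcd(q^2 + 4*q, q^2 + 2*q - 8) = q + 4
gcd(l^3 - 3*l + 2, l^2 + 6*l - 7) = l - 1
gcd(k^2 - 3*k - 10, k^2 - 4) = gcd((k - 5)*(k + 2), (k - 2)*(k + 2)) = k + 2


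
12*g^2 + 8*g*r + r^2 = (2*g + r)*(6*g + r)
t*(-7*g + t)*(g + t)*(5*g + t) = -35*g^3*t - 37*g^2*t^2 - g*t^3 + t^4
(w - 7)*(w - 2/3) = w^2 - 23*w/3 + 14/3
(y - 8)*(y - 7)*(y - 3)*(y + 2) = y^4 - 16*y^3 + 65*y^2 + 34*y - 336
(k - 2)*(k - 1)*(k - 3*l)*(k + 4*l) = k^4 + k^3*l - 3*k^3 - 12*k^2*l^2 - 3*k^2*l + 2*k^2 + 36*k*l^2 + 2*k*l - 24*l^2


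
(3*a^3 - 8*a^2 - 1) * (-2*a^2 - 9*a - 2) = -6*a^5 - 11*a^4 + 66*a^3 + 18*a^2 + 9*a + 2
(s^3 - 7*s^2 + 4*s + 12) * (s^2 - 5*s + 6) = s^5 - 12*s^4 + 45*s^3 - 50*s^2 - 36*s + 72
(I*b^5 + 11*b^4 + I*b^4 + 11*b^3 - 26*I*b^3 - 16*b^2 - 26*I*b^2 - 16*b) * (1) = I*b^5 + 11*b^4 + I*b^4 + 11*b^3 - 26*I*b^3 - 16*b^2 - 26*I*b^2 - 16*b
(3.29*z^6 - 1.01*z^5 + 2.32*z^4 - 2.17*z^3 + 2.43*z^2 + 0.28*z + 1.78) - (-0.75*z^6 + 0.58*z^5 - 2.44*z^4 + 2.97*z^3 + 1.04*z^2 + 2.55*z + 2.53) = 4.04*z^6 - 1.59*z^5 + 4.76*z^4 - 5.14*z^3 + 1.39*z^2 - 2.27*z - 0.75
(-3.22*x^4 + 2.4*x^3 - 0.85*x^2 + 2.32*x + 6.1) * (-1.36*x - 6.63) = 4.3792*x^5 + 18.0846*x^4 - 14.756*x^3 + 2.4803*x^2 - 23.6776*x - 40.443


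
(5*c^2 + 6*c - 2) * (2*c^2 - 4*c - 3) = 10*c^4 - 8*c^3 - 43*c^2 - 10*c + 6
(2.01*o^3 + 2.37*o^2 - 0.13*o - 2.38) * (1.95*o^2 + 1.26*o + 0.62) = 3.9195*o^5 + 7.1541*o^4 + 3.9789*o^3 - 3.3354*o^2 - 3.0794*o - 1.4756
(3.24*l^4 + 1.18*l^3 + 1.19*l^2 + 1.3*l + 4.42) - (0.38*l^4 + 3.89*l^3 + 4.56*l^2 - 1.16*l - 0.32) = 2.86*l^4 - 2.71*l^3 - 3.37*l^2 + 2.46*l + 4.74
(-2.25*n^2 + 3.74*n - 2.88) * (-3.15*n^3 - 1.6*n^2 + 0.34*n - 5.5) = 7.0875*n^5 - 8.181*n^4 + 2.323*n^3 + 18.2546*n^2 - 21.5492*n + 15.84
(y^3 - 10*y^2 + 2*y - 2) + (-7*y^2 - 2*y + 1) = y^3 - 17*y^2 - 1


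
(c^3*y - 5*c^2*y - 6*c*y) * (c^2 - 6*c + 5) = c^5*y - 11*c^4*y + 29*c^3*y + 11*c^2*y - 30*c*y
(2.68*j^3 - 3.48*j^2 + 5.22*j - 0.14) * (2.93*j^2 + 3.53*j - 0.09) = 7.8524*j^5 - 0.736000000000001*j^4 + 2.769*j^3 + 18.3296*j^2 - 0.964*j + 0.0126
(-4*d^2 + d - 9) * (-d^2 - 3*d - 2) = 4*d^4 + 11*d^3 + 14*d^2 + 25*d + 18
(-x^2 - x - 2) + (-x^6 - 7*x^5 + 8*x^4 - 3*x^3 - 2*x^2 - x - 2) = -x^6 - 7*x^5 + 8*x^4 - 3*x^3 - 3*x^2 - 2*x - 4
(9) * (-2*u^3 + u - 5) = -18*u^3 + 9*u - 45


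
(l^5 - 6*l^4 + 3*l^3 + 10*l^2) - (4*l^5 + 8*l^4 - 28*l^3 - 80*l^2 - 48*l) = -3*l^5 - 14*l^4 + 31*l^3 + 90*l^2 + 48*l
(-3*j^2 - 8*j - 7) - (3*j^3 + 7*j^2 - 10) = -3*j^3 - 10*j^2 - 8*j + 3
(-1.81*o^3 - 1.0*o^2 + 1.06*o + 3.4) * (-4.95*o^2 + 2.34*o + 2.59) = 8.9595*o^5 + 0.7146*o^4 - 12.2749*o^3 - 16.9396*o^2 + 10.7014*o + 8.806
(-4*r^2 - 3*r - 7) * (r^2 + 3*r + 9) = -4*r^4 - 15*r^3 - 52*r^2 - 48*r - 63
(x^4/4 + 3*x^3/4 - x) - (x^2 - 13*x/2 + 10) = x^4/4 + 3*x^3/4 - x^2 + 11*x/2 - 10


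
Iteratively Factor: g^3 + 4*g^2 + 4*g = (g + 2)*(g^2 + 2*g) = (g + 2)^2*(g)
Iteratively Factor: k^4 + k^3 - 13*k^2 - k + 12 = (k - 3)*(k^3 + 4*k^2 - k - 4) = (k - 3)*(k + 4)*(k^2 - 1) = (k - 3)*(k + 1)*(k + 4)*(k - 1)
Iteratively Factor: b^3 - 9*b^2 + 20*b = (b - 4)*(b^2 - 5*b) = b*(b - 4)*(b - 5)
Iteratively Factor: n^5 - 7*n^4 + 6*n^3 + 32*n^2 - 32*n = (n - 4)*(n^4 - 3*n^3 - 6*n^2 + 8*n) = (n - 4)*(n + 2)*(n^3 - 5*n^2 + 4*n) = (n - 4)^2*(n + 2)*(n^2 - n) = n*(n - 4)^2*(n + 2)*(n - 1)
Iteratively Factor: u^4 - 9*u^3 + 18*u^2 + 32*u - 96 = (u - 4)*(u^3 - 5*u^2 - 2*u + 24) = (u - 4)*(u - 3)*(u^2 - 2*u - 8) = (u - 4)^2*(u - 3)*(u + 2)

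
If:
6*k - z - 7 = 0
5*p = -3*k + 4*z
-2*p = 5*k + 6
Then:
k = 26/67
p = -266/67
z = -313/67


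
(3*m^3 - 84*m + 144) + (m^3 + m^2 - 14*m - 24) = 4*m^3 + m^2 - 98*m + 120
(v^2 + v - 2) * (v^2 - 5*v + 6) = v^4 - 4*v^3 - v^2 + 16*v - 12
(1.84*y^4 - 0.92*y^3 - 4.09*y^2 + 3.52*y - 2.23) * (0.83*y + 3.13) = 1.5272*y^5 + 4.9956*y^4 - 6.2743*y^3 - 9.8801*y^2 + 9.1667*y - 6.9799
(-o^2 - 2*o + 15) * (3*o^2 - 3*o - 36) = -3*o^4 - 3*o^3 + 87*o^2 + 27*o - 540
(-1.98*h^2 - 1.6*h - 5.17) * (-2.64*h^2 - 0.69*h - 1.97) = 5.2272*h^4 + 5.5902*h^3 + 18.6534*h^2 + 6.7193*h + 10.1849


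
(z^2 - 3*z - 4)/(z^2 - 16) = (z + 1)/(z + 4)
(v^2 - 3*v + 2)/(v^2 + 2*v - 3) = (v - 2)/(v + 3)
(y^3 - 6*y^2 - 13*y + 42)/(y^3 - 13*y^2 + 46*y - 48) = (y^2 - 4*y - 21)/(y^2 - 11*y + 24)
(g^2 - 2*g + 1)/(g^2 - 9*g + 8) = (g - 1)/(g - 8)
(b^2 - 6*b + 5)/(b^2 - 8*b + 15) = (b - 1)/(b - 3)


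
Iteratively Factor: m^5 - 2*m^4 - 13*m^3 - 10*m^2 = (m)*(m^4 - 2*m^3 - 13*m^2 - 10*m) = m*(m + 1)*(m^3 - 3*m^2 - 10*m) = m*(m - 5)*(m + 1)*(m^2 + 2*m) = m^2*(m - 5)*(m + 1)*(m + 2)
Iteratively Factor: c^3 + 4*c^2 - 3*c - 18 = (c + 3)*(c^2 + c - 6) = (c + 3)^2*(c - 2)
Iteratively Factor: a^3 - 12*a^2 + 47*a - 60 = (a - 3)*(a^2 - 9*a + 20) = (a - 4)*(a - 3)*(a - 5)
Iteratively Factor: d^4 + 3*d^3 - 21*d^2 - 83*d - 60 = (d - 5)*(d^3 + 8*d^2 + 19*d + 12) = (d - 5)*(d + 3)*(d^2 + 5*d + 4) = (d - 5)*(d + 3)*(d + 4)*(d + 1)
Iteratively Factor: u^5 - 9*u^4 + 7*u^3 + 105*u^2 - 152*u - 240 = (u - 5)*(u^4 - 4*u^3 - 13*u^2 + 40*u + 48) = (u - 5)*(u - 4)*(u^3 - 13*u - 12) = (u - 5)*(u - 4)*(u + 1)*(u^2 - u - 12) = (u - 5)*(u - 4)*(u + 1)*(u + 3)*(u - 4)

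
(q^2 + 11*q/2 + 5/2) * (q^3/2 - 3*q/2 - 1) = q^5/2 + 11*q^4/4 - q^3/4 - 37*q^2/4 - 37*q/4 - 5/2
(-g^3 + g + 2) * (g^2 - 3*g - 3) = -g^5 + 3*g^4 + 4*g^3 - g^2 - 9*g - 6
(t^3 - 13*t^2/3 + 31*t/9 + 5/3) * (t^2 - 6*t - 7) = t^5 - 31*t^4/3 + 202*t^3/9 + 34*t^2/3 - 307*t/9 - 35/3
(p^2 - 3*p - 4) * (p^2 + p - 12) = p^4 - 2*p^3 - 19*p^2 + 32*p + 48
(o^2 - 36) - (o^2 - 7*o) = 7*o - 36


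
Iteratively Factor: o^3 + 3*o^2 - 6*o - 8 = (o + 1)*(o^2 + 2*o - 8) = (o + 1)*(o + 4)*(o - 2)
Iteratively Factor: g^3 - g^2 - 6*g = (g + 2)*(g^2 - 3*g) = g*(g + 2)*(g - 3)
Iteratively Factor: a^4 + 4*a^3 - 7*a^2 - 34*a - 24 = (a - 3)*(a^3 + 7*a^2 + 14*a + 8) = (a - 3)*(a + 2)*(a^2 + 5*a + 4) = (a - 3)*(a + 2)*(a + 4)*(a + 1)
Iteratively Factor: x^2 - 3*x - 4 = (x + 1)*(x - 4)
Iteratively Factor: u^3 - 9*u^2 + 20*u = (u)*(u^2 - 9*u + 20) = u*(u - 4)*(u - 5)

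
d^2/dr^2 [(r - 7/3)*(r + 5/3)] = 2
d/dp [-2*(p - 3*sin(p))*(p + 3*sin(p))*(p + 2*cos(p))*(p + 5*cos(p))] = 14*p^3*sin(p) - 8*p^3 + 38*p^2*sin(2*p) - 42*p^2*cos(p) - 63*p*sin(p)/2 + 189*p*sin(3*p)/2 - 38*p*cos(2*p) - 2*p + 90*sin(4*p) + 63*cos(p)/2 - 63*cos(3*p)/2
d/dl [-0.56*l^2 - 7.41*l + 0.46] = -1.12*l - 7.41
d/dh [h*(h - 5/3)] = 2*h - 5/3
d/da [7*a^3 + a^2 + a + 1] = 21*a^2 + 2*a + 1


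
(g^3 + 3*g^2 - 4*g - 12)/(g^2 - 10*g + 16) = (g^2 + 5*g + 6)/(g - 8)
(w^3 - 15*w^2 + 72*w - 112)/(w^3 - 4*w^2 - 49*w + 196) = (w - 4)/(w + 7)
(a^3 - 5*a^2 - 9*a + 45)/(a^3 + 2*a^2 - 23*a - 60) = (a - 3)/(a + 4)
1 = 1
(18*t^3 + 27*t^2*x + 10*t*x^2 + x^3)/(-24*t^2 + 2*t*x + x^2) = (3*t^2 + 4*t*x + x^2)/(-4*t + x)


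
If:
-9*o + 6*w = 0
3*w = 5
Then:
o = 10/9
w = 5/3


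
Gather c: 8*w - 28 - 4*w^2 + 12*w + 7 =-4*w^2 + 20*w - 21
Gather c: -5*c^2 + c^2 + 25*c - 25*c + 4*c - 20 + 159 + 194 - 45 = -4*c^2 + 4*c + 288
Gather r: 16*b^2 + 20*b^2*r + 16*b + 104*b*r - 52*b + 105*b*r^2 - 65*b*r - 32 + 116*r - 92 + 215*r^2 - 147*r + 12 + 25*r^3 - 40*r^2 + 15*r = 16*b^2 - 36*b + 25*r^3 + r^2*(105*b + 175) + r*(20*b^2 + 39*b - 16) - 112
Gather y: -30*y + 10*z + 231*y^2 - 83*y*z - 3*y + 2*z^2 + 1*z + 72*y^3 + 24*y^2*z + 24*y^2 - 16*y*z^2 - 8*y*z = 72*y^3 + y^2*(24*z + 255) + y*(-16*z^2 - 91*z - 33) + 2*z^2 + 11*z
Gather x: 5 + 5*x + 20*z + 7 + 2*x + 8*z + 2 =7*x + 28*z + 14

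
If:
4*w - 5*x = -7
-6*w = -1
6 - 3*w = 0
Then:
No Solution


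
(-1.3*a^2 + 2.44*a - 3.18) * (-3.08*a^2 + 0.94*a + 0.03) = 4.004*a^4 - 8.7372*a^3 + 12.049*a^2 - 2.916*a - 0.0954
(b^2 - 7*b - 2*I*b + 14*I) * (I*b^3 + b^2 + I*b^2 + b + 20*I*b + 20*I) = I*b^5 + 3*b^4 - 6*I*b^4 - 18*b^3 + 11*I*b^3 + 19*b^2 - 108*I*b^2 - 240*b - 126*I*b - 280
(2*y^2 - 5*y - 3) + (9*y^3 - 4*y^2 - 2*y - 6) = 9*y^3 - 2*y^2 - 7*y - 9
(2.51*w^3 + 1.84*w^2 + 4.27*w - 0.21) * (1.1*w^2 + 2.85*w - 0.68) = 2.761*w^5 + 9.1775*w^4 + 8.2342*w^3 + 10.6873*w^2 - 3.5021*w + 0.1428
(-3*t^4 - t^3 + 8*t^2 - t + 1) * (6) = -18*t^4 - 6*t^3 + 48*t^2 - 6*t + 6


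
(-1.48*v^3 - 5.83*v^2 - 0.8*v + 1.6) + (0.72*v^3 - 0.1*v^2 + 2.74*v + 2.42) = -0.76*v^3 - 5.93*v^2 + 1.94*v + 4.02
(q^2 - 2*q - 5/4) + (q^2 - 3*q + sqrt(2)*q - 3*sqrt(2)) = 2*q^2 - 5*q + sqrt(2)*q - 3*sqrt(2) - 5/4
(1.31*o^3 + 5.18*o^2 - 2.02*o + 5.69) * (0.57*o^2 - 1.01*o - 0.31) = 0.7467*o^5 + 1.6295*o^4 - 6.7893*o^3 + 3.6777*o^2 - 5.1207*o - 1.7639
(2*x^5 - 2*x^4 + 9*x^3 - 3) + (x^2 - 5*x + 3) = 2*x^5 - 2*x^4 + 9*x^3 + x^2 - 5*x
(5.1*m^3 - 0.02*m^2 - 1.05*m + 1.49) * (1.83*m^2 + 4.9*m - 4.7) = 9.333*m^5 + 24.9534*m^4 - 25.9895*m^3 - 2.3243*m^2 + 12.236*m - 7.003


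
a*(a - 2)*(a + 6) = a^3 + 4*a^2 - 12*a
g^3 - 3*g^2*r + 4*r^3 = (g - 2*r)^2*(g + r)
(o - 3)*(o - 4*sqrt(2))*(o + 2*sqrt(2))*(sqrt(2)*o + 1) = sqrt(2)*o^4 - 3*sqrt(2)*o^3 - 3*o^3 - 18*sqrt(2)*o^2 + 9*o^2 - 16*o + 54*sqrt(2)*o + 48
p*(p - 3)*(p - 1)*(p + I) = p^4 - 4*p^3 + I*p^3 + 3*p^2 - 4*I*p^2 + 3*I*p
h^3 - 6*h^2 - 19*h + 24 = (h - 8)*(h - 1)*(h + 3)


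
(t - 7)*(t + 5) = t^2 - 2*t - 35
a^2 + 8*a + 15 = (a + 3)*(a + 5)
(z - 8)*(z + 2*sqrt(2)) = z^2 - 8*z + 2*sqrt(2)*z - 16*sqrt(2)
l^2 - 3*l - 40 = (l - 8)*(l + 5)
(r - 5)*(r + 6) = r^2 + r - 30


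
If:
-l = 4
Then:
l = -4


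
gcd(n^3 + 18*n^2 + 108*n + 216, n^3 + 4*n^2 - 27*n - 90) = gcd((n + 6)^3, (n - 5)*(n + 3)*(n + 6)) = n + 6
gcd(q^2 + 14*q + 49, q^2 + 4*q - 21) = q + 7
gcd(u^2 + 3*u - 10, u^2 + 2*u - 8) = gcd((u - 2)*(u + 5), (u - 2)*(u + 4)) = u - 2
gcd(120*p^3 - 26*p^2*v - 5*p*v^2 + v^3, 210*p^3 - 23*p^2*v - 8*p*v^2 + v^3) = 30*p^2 + p*v - v^2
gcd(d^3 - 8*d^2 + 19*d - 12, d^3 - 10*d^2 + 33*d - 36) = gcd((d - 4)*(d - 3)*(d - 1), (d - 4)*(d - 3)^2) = d^2 - 7*d + 12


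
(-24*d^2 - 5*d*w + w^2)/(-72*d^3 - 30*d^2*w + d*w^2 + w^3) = (-8*d + w)/(-24*d^2 - 2*d*w + w^2)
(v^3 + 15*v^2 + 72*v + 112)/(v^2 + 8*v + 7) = (v^2 + 8*v + 16)/(v + 1)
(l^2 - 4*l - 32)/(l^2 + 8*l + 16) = (l - 8)/(l + 4)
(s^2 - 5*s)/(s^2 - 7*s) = (s - 5)/(s - 7)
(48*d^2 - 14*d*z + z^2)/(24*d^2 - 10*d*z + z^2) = (-8*d + z)/(-4*d + z)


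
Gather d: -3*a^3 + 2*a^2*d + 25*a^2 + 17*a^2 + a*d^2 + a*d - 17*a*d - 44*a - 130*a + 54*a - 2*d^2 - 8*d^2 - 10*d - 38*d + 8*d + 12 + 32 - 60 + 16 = -3*a^3 + 42*a^2 - 120*a + d^2*(a - 10) + d*(2*a^2 - 16*a - 40)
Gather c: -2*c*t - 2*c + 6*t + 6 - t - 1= c*(-2*t - 2) + 5*t + 5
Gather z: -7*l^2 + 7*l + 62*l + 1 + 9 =-7*l^2 + 69*l + 10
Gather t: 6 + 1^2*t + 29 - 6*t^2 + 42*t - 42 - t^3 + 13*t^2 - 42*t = -t^3 + 7*t^2 + t - 7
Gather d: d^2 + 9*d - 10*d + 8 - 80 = d^2 - d - 72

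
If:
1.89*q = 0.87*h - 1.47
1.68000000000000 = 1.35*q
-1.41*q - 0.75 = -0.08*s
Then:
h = 4.39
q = 1.24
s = 31.31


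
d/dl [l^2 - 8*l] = 2*l - 8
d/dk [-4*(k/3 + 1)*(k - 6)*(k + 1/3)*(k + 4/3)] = -16*k^3/3 + 16*k^2/3 + 1624*k/27 + 376/9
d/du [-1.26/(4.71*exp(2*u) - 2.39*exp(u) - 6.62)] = (11.8692*exp(u) - 3.0114)*exp(u)/(-4.71*exp(2*u) + 2.39*exp(u) + 6.62)^2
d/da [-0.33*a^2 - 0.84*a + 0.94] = -0.66*a - 0.84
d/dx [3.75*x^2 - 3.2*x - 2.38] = 7.5*x - 3.2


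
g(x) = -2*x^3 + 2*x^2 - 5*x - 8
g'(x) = -6*x^2 + 4*x - 5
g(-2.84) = 68.14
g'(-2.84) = -64.75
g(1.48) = -17.50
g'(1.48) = -12.22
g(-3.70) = 139.19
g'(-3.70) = -101.94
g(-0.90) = -0.42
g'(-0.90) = -13.46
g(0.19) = -8.89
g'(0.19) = -4.46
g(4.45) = -166.89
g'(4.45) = -106.02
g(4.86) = -214.64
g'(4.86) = -127.28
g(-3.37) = 108.11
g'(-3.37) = -86.62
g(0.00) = -8.00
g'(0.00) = -5.00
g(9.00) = -1349.00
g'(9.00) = -455.00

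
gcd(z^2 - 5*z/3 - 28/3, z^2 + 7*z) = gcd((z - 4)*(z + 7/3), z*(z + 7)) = 1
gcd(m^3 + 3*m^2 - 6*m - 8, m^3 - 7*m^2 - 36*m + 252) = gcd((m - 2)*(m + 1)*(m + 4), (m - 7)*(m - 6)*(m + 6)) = 1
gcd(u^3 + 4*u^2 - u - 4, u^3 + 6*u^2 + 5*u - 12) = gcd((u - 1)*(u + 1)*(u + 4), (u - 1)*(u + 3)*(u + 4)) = u^2 + 3*u - 4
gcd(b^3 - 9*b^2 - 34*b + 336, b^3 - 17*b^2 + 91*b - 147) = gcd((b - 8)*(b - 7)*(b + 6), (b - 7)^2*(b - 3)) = b - 7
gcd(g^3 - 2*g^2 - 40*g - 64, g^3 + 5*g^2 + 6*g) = g + 2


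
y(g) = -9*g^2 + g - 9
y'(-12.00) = 217.00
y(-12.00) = -1317.00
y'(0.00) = 1.00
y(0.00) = -9.00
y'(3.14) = -55.52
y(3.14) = -94.60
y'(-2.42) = 44.56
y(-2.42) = -64.13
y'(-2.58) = 47.44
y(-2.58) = -71.49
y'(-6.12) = 111.16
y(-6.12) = -352.21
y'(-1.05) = 19.90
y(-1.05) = -19.97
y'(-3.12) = 57.16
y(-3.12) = -99.73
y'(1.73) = -30.14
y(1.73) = -34.21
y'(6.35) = -113.30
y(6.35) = -365.55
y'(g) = 1 - 18*g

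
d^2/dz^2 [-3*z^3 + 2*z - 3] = -18*z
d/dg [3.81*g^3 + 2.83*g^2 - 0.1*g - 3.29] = 11.43*g^2 + 5.66*g - 0.1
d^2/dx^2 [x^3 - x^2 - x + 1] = 6*x - 2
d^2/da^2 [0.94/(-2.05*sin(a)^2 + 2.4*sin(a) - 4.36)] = (15.8014*sin(a)^4 - 13.8744*sin(a)^3 - 51.89458*sin(a)^2 + 37.58496*sin(a) + 5.97464)/(2.05*sin(a)^2 - 2.4*sin(a) + 4.36)^3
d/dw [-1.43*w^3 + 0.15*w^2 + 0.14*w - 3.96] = -4.29*w^2 + 0.3*w + 0.14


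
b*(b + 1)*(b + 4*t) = b^3 + 4*b^2*t + b^2 + 4*b*t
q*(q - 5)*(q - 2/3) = q^3 - 17*q^2/3 + 10*q/3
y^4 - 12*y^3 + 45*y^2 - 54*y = y*(y - 6)*(y - 3)^2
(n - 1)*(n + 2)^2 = n^3 + 3*n^2 - 4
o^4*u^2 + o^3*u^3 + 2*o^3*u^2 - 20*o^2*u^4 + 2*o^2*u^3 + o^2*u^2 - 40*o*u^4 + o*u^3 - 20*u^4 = (o - 4*u)*(o + 5*u)*(o*u + u)^2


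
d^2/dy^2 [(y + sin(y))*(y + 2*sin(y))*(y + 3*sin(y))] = -6*y^2*sin(y) + 24*y*cos(y) + 22*y*cos(2*y) + 6*y + 15*sin(y)/2 + 22*sin(2*y) + 27*sin(3*y)/2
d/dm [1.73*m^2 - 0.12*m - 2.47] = 3.46*m - 0.12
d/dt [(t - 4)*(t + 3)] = 2*t - 1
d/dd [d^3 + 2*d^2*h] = d*(3*d + 4*h)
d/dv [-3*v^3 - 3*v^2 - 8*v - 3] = -9*v^2 - 6*v - 8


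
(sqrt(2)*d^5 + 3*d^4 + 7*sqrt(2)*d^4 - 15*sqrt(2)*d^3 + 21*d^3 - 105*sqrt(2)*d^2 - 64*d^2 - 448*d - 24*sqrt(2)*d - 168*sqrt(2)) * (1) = sqrt(2)*d^5 + 3*d^4 + 7*sqrt(2)*d^4 - 15*sqrt(2)*d^3 + 21*d^3 - 105*sqrt(2)*d^2 - 64*d^2 - 448*d - 24*sqrt(2)*d - 168*sqrt(2)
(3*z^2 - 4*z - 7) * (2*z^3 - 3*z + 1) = 6*z^5 - 8*z^4 - 23*z^3 + 15*z^2 + 17*z - 7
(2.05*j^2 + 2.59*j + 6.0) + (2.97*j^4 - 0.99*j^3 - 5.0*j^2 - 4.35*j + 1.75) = 2.97*j^4 - 0.99*j^3 - 2.95*j^2 - 1.76*j + 7.75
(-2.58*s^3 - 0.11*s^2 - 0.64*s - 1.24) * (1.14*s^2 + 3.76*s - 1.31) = -2.9412*s^5 - 9.8262*s^4 + 2.2366*s^3 - 3.6759*s^2 - 3.824*s + 1.6244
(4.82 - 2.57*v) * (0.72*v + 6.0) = -1.8504*v^2 - 11.9496*v + 28.92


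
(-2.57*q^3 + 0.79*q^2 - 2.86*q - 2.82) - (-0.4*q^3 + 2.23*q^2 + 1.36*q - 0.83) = -2.17*q^3 - 1.44*q^2 - 4.22*q - 1.99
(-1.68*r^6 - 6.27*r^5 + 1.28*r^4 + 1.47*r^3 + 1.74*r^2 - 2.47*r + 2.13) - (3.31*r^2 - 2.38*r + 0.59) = -1.68*r^6 - 6.27*r^5 + 1.28*r^4 + 1.47*r^3 - 1.57*r^2 - 0.0900000000000003*r + 1.54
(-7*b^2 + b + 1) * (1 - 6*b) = 42*b^3 - 13*b^2 - 5*b + 1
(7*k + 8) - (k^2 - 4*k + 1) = -k^2 + 11*k + 7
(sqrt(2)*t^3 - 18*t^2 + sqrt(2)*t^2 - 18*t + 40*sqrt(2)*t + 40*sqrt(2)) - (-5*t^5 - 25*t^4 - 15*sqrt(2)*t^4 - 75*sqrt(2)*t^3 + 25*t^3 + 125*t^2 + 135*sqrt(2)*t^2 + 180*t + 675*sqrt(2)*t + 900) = 5*t^5 + 15*sqrt(2)*t^4 + 25*t^4 - 25*t^3 + 76*sqrt(2)*t^3 - 134*sqrt(2)*t^2 - 143*t^2 - 635*sqrt(2)*t - 198*t - 900 + 40*sqrt(2)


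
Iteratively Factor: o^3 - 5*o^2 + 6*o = (o - 3)*(o^2 - 2*o) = (o - 3)*(o - 2)*(o)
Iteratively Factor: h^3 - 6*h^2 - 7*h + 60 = (h + 3)*(h^2 - 9*h + 20) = (h - 5)*(h + 3)*(h - 4)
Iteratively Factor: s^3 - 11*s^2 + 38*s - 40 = (s - 4)*(s^2 - 7*s + 10) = (s - 4)*(s - 2)*(s - 5)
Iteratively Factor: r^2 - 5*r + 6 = (r - 3)*(r - 2)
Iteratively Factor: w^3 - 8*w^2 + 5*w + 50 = (w - 5)*(w^2 - 3*w - 10) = (w - 5)^2*(w + 2)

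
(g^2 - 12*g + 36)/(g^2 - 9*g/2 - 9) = 2*(g - 6)/(2*g + 3)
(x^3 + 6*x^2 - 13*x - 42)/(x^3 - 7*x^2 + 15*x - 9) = (x^2 + 9*x + 14)/(x^2 - 4*x + 3)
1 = 1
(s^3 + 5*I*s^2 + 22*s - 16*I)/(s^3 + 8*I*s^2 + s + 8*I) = (s - 2*I)/(s + I)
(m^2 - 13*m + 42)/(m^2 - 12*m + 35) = (m - 6)/(m - 5)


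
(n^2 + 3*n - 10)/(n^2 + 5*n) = (n - 2)/n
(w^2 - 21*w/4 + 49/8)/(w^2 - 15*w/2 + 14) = (w - 7/4)/(w - 4)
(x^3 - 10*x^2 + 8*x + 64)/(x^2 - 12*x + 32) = x + 2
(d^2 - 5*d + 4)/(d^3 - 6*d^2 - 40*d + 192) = (d - 1)/(d^2 - 2*d - 48)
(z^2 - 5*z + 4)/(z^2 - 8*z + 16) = (z - 1)/(z - 4)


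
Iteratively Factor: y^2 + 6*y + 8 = (y + 4)*(y + 2)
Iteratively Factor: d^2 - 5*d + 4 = (d - 1)*(d - 4)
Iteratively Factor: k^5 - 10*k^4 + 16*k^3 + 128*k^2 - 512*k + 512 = (k + 4)*(k^4 - 14*k^3 + 72*k^2 - 160*k + 128) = (k - 2)*(k + 4)*(k^3 - 12*k^2 + 48*k - 64) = (k - 4)*(k - 2)*(k + 4)*(k^2 - 8*k + 16) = (k - 4)^2*(k - 2)*(k + 4)*(k - 4)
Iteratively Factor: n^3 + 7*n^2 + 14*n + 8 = (n + 1)*(n^2 + 6*n + 8) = (n + 1)*(n + 4)*(n + 2)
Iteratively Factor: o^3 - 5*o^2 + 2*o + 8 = (o - 4)*(o^2 - o - 2) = (o - 4)*(o + 1)*(o - 2)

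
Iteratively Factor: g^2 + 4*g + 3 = (g + 1)*(g + 3)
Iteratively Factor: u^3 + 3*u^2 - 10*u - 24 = (u + 2)*(u^2 + u - 12) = (u - 3)*(u + 2)*(u + 4)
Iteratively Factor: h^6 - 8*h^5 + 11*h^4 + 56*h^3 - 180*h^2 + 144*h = (h - 2)*(h^5 - 6*h^4 - h^3 + 54*h^2 - 72*h) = (h - 4)*(h - 2)*(h^4 - 2*h^3 - 9*h^2 + 18*h) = (h - 4)*(h - 2)^2*(h^3 - 9*h) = h*(h - 4)*(h - 2)^2*(h^2 - 9) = h*(h - 4)*(h - 3)*(h - 2)^2*(h + 3)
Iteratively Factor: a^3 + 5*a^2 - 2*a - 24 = (a - 2)*(a^2 + 7*a + 12) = (a - 2)*(a + 4)*(a + 3)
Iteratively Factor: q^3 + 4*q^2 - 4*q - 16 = (q - 2)*(q^2 + 6*q + 8) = (q - 2)*(q + 2)*(q + 4)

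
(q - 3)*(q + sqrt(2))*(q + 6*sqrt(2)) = q^3 - 3*q^2 + 7*sqrt(2)*q^2 - 21*sqrt(2)*q + 12*q - 36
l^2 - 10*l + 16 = (l - 8)*(l - 2)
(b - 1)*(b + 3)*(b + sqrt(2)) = b^3 + sqrt(2)*b^2 + 2*b^2 - 3*b + 2*sqrt(2)*b - 3*sqrt(2)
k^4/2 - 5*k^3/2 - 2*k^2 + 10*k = k*(k/2 + 1)*(k - 5)*(k - 2)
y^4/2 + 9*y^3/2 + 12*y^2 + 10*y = y*(y/2 + 1)*(y + 2)*(y + 5)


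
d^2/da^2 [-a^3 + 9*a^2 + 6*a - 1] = 18 - 6*a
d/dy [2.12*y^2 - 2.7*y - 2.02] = 4.24*y - 2.7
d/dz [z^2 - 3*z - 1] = 2*z - 3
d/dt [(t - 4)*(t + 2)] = 2*t - 2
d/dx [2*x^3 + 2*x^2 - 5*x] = 6*x^2 + 4*x - 5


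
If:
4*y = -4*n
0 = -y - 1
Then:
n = 1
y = -1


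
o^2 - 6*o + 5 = (o - 5)*(o - 1)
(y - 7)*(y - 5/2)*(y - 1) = y^3 - 21*y^2/2 + 27*y - 35/2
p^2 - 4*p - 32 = (p - 8)*(p + 4)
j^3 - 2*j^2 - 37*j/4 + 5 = (j - 4)*(j - 1/2)*(j + 5/2)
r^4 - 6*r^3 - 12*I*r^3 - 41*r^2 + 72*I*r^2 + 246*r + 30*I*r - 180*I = (r - 6)*(r - 6*I)*(r - 5*I)*(r - I)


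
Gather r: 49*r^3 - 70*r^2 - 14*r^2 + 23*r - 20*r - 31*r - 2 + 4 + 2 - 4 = 49*r^3 - 84*r^2 - 28*r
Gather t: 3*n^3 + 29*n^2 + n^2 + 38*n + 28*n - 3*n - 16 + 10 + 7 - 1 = 3*n^3 + 30*n^2 + 63*n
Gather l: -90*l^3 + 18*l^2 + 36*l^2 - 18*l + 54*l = -90*l^3 + 54*l^2 + 36*l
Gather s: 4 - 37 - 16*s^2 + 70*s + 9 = -16*s^2 + 70*s - 24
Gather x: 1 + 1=2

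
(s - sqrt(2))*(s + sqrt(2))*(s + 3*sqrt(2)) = s^3 + 3*sqrt(2)*s^2 - 2*s - 6*sqrt(2)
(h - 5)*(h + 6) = h^2 + h - 30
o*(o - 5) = o^2 - 5*o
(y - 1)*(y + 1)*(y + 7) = y^3 + 7*y^2 - y - 7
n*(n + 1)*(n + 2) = n^3 + 3*n^2 + 2*n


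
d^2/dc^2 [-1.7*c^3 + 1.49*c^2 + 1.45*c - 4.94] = 2.98 - 10.2*c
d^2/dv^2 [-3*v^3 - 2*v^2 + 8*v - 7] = -18*v - 4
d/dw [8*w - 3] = 8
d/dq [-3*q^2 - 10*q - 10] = -6*q - 10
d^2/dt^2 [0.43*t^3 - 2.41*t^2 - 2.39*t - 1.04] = 2.58*t - 4.82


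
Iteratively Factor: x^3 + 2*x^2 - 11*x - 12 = (x + 4)*(x^2 - 2*x - 3) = (x + 1)*(x + 4)*(x - 3)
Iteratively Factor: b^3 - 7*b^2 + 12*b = (b - 3)*(b^2 - 4*b) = (b - 4)*(b - 3)*(b)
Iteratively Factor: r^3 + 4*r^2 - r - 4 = (r - 1)*(r^2 + 5*r + 4) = (r - 1)*(r + 1)*(r + 4)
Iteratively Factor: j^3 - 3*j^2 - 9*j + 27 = (j + 3)*(j^2 - 6*j + 9) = (j - 3)*(j + 3)*(j - 3)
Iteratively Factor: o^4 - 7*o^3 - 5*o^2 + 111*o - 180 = (o - 5)*(o^3 - 2*o^2 - 15*o + 36) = (o - 5)*(o + 4)*(o^2 - 6*o + 9) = (o - 5)*(o - 3)*(o + 4)*(o - 3)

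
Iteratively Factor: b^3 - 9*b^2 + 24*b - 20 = (b - 2)*(b^2 - 7*b + 10) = (b - 5)*(b - 2)*(b - 2)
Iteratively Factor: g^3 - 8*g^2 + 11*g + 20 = (g - 4)*(g^2 - 4*g - 5) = (g - 4)*(g + 1)*(g - 5)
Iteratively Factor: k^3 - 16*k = (k + 4)*(k^2 - 4*k) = k*(k + 4)*(k - 4)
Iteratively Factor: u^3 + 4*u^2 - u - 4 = (u + 4)*(u^2 - 1) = (u + 1)*(u + 4)*(u - 1)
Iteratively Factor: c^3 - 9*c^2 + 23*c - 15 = (c - 5)*(c^2 - 4*c + 3) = (c - 5)*(c - 1)*(c - 3)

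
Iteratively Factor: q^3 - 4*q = (q)*(q^2 - 4) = q*(q - 2)*(q + 2)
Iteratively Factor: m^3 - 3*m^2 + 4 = (m - 2)*(m^2 - m - 2) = (m - 2)*(m + 1)*(m - 2)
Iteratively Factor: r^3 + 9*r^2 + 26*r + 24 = (r + 3)*(r^2 + 6*r + 8) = (r + 3)*(r + 4)*(r + 2)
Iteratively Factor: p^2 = (p)*(p)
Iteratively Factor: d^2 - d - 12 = (d - 4)*(d + 3)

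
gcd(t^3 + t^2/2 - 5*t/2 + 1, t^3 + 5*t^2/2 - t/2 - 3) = t^2 + t - 2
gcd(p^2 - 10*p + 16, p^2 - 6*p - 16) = p - 8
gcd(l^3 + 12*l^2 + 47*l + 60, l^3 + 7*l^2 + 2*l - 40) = l^2 + 9*l + 20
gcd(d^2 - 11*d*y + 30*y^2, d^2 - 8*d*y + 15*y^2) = -d + 5*y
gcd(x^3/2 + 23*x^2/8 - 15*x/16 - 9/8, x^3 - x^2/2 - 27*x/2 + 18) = 1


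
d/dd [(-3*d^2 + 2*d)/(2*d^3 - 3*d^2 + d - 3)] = (6*d^4 - 8*d^3 + 3*d^2 + 18*d - 6)/(4*d^6 - 12*d^5 + 13*d^4 - 18*d^3 + 19*d^2 - 6*d + 9)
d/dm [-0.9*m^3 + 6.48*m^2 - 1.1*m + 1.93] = -2.7*m^2 + 12.96*m - 1.1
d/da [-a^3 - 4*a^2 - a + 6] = -3*a^2 - 8*a - 1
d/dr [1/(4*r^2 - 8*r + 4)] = (1 - r)/(2*(r^2 - 2*r + 1)^2)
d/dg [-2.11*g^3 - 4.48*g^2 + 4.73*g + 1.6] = -6.33*g^2 - 8.96*g + 4.73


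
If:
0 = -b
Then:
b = 0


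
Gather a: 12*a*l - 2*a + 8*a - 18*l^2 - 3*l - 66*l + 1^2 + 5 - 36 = a*(12*l + 6) - 18*l^2 - 69*l - 30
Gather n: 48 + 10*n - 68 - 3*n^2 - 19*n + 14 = -3*n^2 - 9*n - 6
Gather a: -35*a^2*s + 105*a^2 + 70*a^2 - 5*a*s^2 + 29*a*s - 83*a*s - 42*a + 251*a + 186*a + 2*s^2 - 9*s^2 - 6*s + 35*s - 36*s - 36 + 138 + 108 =a^2*(175 - 35*s) + a*(-5*s^2 - 54*s + 395) - 7*s^2 - 7*s + 210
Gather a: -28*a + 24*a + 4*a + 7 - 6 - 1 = 0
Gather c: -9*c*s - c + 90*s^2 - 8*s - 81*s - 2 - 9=c*(-9*s - 1) + 90*s^2 - 89*s - 11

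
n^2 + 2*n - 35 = (n - 5)*(n + 7)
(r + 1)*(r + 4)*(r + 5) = r^3 + 10*r^2 + 29*r + 20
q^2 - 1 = (q - 1)*(q + 1)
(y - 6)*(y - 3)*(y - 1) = y^3 - 10*y^2 + 27*y - 18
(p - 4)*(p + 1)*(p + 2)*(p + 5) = p^4 + 4*p^3 - 15*p^2 - 58*p - 40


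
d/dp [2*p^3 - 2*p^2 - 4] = 2*p*(3*p - 2)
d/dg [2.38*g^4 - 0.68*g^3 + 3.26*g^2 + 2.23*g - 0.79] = 9.52*g^3 - 2.04*g^2 + 6.52*g + 2.23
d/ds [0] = 0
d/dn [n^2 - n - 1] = 2*n - 1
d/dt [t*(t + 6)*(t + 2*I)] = 3*t^2 + 4*t*(3 + I) + 12*I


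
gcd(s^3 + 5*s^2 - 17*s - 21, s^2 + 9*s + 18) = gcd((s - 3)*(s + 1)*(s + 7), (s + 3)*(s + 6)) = 1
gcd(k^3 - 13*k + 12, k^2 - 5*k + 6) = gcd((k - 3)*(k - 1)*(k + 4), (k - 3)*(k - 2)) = k - 3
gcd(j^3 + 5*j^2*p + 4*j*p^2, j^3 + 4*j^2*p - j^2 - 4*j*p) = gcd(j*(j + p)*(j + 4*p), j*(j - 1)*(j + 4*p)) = j^2 + 4*j*p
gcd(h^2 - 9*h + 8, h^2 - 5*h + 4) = h - 1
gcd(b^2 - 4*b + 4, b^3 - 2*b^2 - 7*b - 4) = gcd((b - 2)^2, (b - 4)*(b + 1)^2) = 1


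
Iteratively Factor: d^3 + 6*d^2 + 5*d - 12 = (d + 3)*(d^2 + 3*d - 4) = (d - 1)*(d + 3)*(d + 4)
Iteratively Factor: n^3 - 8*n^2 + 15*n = (n - 5)*(n^2 - 3*n) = n*(n - 5)*(n - 3)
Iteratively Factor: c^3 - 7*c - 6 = (c + 1)*(c^2 - c - 6) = (c - 3)*(c + 1)*(c + 2)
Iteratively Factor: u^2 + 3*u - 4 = (u + 4)*(u - 1)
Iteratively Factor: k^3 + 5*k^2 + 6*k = (k + 2)*(k^2 + 3*k) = k*(k + 2)*(k + 3)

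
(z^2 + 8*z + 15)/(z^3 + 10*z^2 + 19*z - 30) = (z + 3)/(z^2 + 5*z - 6)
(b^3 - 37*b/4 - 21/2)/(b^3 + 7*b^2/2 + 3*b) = (b - 7/2)/b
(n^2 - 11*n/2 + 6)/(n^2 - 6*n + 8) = (n - 3/2)/(n - 2)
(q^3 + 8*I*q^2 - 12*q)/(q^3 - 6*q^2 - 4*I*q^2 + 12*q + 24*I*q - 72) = q*(q + 6*I)/(q^2 - 6*q*(1 + I) + 36*I)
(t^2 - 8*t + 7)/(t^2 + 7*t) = (t^2 - 8*t + 7)/(t*(t + 7))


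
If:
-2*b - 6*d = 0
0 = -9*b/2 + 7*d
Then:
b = 0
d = 0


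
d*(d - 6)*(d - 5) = d^3 - 11*d^2 + 30*d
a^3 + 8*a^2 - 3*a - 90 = (a - 3)*(a + 5)*(a + 6)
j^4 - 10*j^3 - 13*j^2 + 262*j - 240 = (j - 8)*(j - 6)*(j - 1)*(j + 5)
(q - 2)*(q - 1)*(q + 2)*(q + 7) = q^4 + 6*q^3 - 11*q^2 - 24*q + 28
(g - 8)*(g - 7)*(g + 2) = g^3 - 13*g^2 + 26*g + 112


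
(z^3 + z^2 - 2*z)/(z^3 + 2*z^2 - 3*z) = (z + 2)/(z + 3)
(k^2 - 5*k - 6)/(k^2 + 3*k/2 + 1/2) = 2*(k - 6)/(2*k + 1)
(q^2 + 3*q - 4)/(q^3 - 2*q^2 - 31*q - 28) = (q - 1)/(q^2 - 6*q - 7)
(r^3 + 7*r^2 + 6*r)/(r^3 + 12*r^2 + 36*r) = (r + 1)/(r + 6)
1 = 1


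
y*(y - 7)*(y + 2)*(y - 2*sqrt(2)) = y^4 - 5*y^3 - 2*sqrt(2)*y^3 - 14*y^2 + 10*sqrt(2)*y^2 + 28*sqrt(2)*y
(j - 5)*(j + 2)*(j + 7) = j^3 + 4*j^2 - 31*j - 70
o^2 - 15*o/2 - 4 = (o - 8)*(o + 1/2)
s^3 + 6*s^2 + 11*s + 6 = (s + 1)*(s + 2)*(s + 3)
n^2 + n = n*(n + 1)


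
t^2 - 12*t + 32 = (t - 8)*(t - 4)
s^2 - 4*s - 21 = (s - 7)*(s + 3)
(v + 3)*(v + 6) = v^2 + 9*v + 18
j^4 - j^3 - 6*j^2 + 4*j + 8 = (j - 2)^2*(j + 1)*(j + 2)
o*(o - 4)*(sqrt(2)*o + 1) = sqrt(2)*o^3 - 4*sqrt(2)*o^2 + o^2 - 4*o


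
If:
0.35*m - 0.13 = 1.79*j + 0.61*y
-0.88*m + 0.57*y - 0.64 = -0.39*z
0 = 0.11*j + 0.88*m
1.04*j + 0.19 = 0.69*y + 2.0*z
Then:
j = -0.70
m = 0.09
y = 1.89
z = -0.92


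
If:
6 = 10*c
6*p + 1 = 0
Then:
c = 3/5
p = -1/6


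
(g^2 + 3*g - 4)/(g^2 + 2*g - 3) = (g + 4)/(g + 3)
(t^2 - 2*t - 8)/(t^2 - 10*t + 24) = (t + 2)/(t - 6)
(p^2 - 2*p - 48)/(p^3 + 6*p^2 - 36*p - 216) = (p - 8)/(p^2 - 36)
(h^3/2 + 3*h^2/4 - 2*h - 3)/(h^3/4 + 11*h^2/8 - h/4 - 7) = 2*(2*h^2 + 7*h + 6)/(2*h^2 + 15*h + 28)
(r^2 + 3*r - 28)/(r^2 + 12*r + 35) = (r - 4)/(r + 5)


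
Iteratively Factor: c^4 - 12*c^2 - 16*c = (c + 2)*(c^3 - 2*c^2 - 8*c) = (c + 2)^2*(c^2 - 4*c) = c*(c + 2)^2*(c - 4)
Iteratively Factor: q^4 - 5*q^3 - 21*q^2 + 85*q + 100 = (q + 4)*(q^3 - 9*q^2 + 15*q + 25) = (q - 5)*(q + 4)*(q^2 - 4*q - 5) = (q - 5)^2*(q + 4)*(q + 1)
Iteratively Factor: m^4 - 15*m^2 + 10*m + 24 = (m + 1)*(m^3 - m^2 - 14*m + 24) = (m - 3)*(m + 1)*(m^2 + 2*m - 8) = (m - 3)*(m + 1)*(m + 4)*(m - 2)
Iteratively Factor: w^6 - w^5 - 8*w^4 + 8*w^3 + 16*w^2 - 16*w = (w - 1)*(w^5 - 8*w^3 + 16*w) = w*(w - 1)*(w^4 - 8*w^2 + 16) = w*(w - 1)*(w + 2)*(w^3 - 2*w^2 - 4*w + 8) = w*(w - 1)*(w + 2)^2*(w^2 - 4*w + 4) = w*(w - 2)*(w - 1)*(w + 2)^2*(w - 2)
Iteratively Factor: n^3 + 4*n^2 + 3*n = (n)*(n^2 + 4*n + 3) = n*(n + 1)*(n + 3)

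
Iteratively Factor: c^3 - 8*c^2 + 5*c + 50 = (c + 2)*(c^2 - 10*c + 25) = (c - 5)*(c + 2)*(c - 5)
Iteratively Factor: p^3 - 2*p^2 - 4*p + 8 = (p - 2)*(p^2 - 4) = (p - 2)*(p + 2)*(p - 2)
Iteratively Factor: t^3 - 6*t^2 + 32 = (t + 2)*(t^2 - 8*t + 16) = (t - 4)*(t + 2)*(t - 4)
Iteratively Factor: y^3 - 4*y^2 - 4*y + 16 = (y - 4)*(y^2 - 4) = (y - 4)*(y + 2)*(y - 2)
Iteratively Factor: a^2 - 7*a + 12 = (a - 3)*(a - 4)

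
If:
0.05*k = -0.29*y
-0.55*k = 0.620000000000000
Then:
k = -1.13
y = 0.19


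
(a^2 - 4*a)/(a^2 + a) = (a - 4)/(a + 1)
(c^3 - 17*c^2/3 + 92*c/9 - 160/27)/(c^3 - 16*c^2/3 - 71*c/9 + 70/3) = (9*c^2 - 36*c + 32)/(3*(3*c^2 - 11*c - 42))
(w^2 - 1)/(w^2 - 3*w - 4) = (w - 1)/(w - 4)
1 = 1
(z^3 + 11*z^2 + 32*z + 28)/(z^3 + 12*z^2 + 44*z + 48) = (z^2 + 9*z + 14)/(z^2 + 10*z + 24)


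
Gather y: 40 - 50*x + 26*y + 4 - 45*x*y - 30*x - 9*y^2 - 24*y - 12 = -80*x - 9*y^2 + y*(2 - 45*x) + 32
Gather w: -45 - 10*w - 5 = -10*w - 50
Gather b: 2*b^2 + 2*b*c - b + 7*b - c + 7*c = 2*b^2 + b*(2*c + 6) + 6*c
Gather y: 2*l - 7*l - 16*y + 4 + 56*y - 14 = -5*l + 40*y - 10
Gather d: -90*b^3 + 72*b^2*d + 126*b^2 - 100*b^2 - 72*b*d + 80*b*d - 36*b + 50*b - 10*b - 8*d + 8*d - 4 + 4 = -90*b^3 + 26*b^2 + 4*b + d*(72*b^2 + 8*b)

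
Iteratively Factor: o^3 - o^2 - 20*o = (o - 5)*(o^2 + 4*o) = (o - 5)*(o + 4)*(o)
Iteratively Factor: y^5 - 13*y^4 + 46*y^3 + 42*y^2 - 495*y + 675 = (y - 5)*(y^4 - 8*y^3 + 6*y^2 + 72*y - 135) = (y - 5)*(y - 3)*(y^3 - 5*y^2 - 9*y + 45) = (y - 5)*(y - 3)^2*(y^2 - 2*y - 15) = (y - 5)^2*(y - 3)^2*(y + 3)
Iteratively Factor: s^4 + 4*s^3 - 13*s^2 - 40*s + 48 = (s + 4)*(s^3 - 13*s + 12) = (s - 3)*(s + 4)*(s^2 + 3*s - 4) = (s - 3)*(s - 1)*(s + 4)*(s + 4)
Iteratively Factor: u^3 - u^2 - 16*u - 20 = (u + 2)*(u^2 - 3*u - 10) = (u + 2)^2*(u - 5)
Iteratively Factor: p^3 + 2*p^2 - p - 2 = (p + 1)*(p^2 + p - 2) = (p + 1)*(p + 2)*(p - 1)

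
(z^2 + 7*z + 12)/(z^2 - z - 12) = (z + 4)/(z - 4)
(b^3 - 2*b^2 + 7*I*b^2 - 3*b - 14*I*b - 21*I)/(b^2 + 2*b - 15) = (b^2 + b*(1 + 7*I) + 7*I)/(b + 5)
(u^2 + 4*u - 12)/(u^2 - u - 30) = (-u^2 - 4*u + 12)/(-u^2 + u + 30)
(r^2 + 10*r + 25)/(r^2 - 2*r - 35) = (r + 5)/(r - 7)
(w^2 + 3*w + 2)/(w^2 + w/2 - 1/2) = 2*(w + 2)/(2*w - 1)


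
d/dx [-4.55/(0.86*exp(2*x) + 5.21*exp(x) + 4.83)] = (7.826*exp(x) + 23.7055)*exp(x)/(0.86*exp(2*x) + 5.21*exp(x) + 4.83)^2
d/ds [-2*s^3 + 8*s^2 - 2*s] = -6*s^2 + 16*s - 2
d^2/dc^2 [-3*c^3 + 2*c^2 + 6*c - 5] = 4 - 18*c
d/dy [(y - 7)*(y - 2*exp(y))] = y - (y - 7)*(2*exp(y) - 1) - 2*exp(y)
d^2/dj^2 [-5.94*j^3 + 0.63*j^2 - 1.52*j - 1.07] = 1.26 - 35.64*j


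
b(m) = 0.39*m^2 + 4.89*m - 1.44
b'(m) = 0.78*m + 4.89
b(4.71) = 30.24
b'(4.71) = 8.56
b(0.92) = 3.39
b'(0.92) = 5.61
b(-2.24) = -10.44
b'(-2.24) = 3.14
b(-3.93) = -14.63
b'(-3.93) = 1.82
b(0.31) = 0.11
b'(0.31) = 5.13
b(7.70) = 59.34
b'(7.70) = 10.90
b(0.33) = 0.22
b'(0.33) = 5.15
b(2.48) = 13.09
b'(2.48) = 6.82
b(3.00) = 16.74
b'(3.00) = 7.23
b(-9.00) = -13.86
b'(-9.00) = -2.13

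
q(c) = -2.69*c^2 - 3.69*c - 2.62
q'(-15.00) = 77.01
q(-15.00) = -552.52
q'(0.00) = -3.69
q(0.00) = -2.62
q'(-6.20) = 29.67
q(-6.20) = -83.15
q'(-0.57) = -0.62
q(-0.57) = -1.39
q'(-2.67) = 10.67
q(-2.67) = -11.94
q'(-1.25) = 3.04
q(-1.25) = -2.21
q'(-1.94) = 6.75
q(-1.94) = -5.59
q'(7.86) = -45.98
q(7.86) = -197.81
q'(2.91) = -19.35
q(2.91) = -36.14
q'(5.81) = -34.95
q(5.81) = -114.86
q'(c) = -5.38*c - 3.69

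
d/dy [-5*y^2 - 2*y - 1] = -10*y - 2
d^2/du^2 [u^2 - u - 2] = 2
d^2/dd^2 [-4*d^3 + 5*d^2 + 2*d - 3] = 10 - 24*d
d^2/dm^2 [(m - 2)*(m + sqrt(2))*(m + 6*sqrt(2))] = 6*m - 4 + 14*sqrt(2)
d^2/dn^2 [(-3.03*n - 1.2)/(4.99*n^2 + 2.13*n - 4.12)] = (-(3.03*n + 1.2)*(9.98*n + 2.13)*(19.96*n + 4.26) + (90.7182*n + 24.8838)*(4.99*n^2 + 2.13*n - 4.12))/(4.99*n^2 + 2.13*n - 4.12)^3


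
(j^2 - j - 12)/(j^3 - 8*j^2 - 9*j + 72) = (j - 4)/(j^2 - 11*j + 24)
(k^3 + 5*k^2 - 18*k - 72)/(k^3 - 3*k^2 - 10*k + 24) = (k + 6)/(k - 2)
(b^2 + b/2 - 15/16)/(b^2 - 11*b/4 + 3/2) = (b + 5/4)/(b - 2)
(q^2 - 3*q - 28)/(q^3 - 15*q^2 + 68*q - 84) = (q + 4)/(q^2 - 8*q + 12)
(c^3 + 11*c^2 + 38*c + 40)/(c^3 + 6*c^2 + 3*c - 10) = (c + 4)/(c - 1)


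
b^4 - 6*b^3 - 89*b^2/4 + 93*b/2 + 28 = (b - 8)*(b - 2)*(b + 1/2)*(b + 7/2)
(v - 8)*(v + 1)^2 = v^3 - 6*v^2 - 15*v - 8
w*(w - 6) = w^2 - 6*w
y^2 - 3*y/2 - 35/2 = (y - 5)*(y + 7/2)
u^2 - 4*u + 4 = (u - 2)^2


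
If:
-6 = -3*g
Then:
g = 2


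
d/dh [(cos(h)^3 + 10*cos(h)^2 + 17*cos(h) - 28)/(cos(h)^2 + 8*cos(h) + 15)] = -(sin(h)^4 - 110*sin(h)^2 + 368*cos(h) + 4*cos(3*h) + 588)*sin(h)/((cos(h) + 3)^2*(cos(h) + 5)^2)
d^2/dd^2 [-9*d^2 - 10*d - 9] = -18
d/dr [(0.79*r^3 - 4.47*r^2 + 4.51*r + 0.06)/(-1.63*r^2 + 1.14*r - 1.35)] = (-1.2877*r^4 + 1.8012*r^3 - 0.943999999999999*r^2 + 12.2646*r - 6.1569)/(2.6569*r^4 - 3.7164*r^3 + 5.7006*r^2 - 3.078*r + 1.8225)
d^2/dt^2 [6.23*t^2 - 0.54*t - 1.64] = 12.4600000000000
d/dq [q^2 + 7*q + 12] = 2*q + 7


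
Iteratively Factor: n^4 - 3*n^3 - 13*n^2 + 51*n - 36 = (n + 4)*(n^3 - 7*n^2 + 15*n - 9) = (n - 1)*(n + 4)*(n^2 - 6*n + 9) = (n - 3)*(n - 1)*(n + 4)*(n - 3)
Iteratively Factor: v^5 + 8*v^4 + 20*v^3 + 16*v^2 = (v + 2)*(v^4 + 6*v^3 + 8*v^2) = (v + 2)*(v + 4)*(v^3 + 2*v^2) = v*(v + 2)*(v + 4)*(v^2 + 2*v) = v*(v + 2)^2*(v + 4)*(v)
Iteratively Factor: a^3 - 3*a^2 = (a - 3)*(a^2) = a*(a - 3)*(a)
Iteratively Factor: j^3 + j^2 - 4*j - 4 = (j + 1)*(j^2 - 4) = (j + 1)*(j + 2)*(j - 2)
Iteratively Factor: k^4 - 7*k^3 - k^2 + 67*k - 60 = (k - 4)*(k^3 - 3*k^2 - 13*k + 15) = (k - 5)*(k - 4)*(k^2 + 2*k - 3) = (k - 5)*(k - 4)*(k - 1)*(k + 3)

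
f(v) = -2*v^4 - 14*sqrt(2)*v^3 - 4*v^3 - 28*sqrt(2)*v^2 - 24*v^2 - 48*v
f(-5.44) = 458.84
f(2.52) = -986.34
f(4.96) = -5917.22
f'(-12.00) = 5021.19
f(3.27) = -1897.83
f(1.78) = -441.24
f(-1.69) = -1.96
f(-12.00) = -8929.45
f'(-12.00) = 5021.19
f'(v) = -8*v^3 - 42*sqrt(2)*v^2 - 12*v^2 - 56*sqrt(2)*v - 48*v - 48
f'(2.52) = -949.96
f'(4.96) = -3411.56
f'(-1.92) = -10.36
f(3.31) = -1958.80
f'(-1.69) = 1.66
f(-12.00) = -8929.45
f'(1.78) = -545.74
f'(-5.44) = -181.03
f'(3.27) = -1507.10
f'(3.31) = -1541.37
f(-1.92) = -1.02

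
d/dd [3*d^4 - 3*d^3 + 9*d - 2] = 12*d^3 - 9*d^2 + 9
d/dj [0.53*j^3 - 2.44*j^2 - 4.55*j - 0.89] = 1.59*j^2 - 4.88*j - 4.55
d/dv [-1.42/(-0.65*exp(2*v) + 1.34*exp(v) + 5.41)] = (1.9028 - 1.846*exp(v))*exp(v)/(-0.65*exp(2*v) + 1.34*exp(v) + 5.41)^2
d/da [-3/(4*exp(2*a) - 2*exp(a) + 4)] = (6*exp(a) - 3/2)*exp(a)/(2*exp(2*a) - exp(a) + 2)^2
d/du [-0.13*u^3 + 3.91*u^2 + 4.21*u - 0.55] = -0.39*u^2 + 7.82*u + 4.21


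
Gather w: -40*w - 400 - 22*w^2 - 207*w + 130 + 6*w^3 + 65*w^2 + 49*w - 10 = 6*w^3 + 43*w^2 - 198*w - 280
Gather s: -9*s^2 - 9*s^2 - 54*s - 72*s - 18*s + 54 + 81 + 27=-18*s^2 - 144*s + 162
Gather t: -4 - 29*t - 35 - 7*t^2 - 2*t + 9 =-7*t^2 - 31*t - 30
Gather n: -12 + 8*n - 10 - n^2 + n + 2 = -n^2 + 9*n - 20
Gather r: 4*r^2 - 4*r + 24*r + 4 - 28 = 4*r^2 + 20*r - 24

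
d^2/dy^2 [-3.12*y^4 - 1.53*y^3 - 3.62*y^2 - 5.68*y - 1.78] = -37.44*y^2 - 9.18*y - 7.24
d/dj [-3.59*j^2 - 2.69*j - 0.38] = -7.18*j - 2.69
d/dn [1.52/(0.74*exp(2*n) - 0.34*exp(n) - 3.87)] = (0.5168 - 2.2496*exp(n))*exp(n)/(-0.74*exp(2*n) + 0.34*exp(n) + 3.87)^2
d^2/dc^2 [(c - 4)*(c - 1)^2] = 6*c - 12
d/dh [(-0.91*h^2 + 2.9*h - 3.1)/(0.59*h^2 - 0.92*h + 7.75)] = (-0.8738*h^2 - 10.447*h + 19.623)/(0.3481*h^4 - 1.0856*h^3 + 9.9914*h^2 - 14.26*h + 60.0625)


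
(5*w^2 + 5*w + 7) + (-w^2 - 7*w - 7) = 4*w^2 - 2*w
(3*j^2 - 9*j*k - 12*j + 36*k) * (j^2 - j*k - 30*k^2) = 3*j^4 - 12*j^3*k - 12*j^3 - 81*j^2*k^2 + 48*j^2*k + 270*j*k^3 + 324*j*k^2 - 1080*k^3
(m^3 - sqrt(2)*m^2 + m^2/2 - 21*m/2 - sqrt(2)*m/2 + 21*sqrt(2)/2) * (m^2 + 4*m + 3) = m^5 - sqrt(2)*m^4 + 9*m^4/2 - 9*sqrt(2)*m^3/2 - 11*m^3/2 - 81*m^2/2 + 11*sqrt(2)*m^2/2 - 63*m/2 + 81*sqrt(2)*m/2 + 63*sqrt(2)/2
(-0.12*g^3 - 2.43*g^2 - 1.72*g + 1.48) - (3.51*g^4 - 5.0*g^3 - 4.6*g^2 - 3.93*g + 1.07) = -3.51*g^4 + 4.88*g^3 + 2.17*g^2 + 2.21*g + 0.41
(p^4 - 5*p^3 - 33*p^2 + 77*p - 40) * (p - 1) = p^5 - 6*p^4 - 28*p^3 + 110*p^2 - 117*p + 40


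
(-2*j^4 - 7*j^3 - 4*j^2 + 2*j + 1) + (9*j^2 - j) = -2*j^4 - 7*j^3 + 5*j^2 + j + 1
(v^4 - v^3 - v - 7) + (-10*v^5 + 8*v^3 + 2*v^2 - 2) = -10*v^5 + v^4 + 7*v^3 + 2*v^2 - v - 9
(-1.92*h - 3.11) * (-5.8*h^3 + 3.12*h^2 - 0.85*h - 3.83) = 11.136*h^4 + 12.0476*h^3 - 8.0712*h^2 + 9.9971*h + 11.9113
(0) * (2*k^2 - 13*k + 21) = 0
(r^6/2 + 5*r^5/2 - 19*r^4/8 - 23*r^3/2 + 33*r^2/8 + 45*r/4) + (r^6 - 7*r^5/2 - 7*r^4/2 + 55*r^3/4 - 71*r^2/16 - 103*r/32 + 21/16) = 3*r^6/2 - r^5 - 47*r^4/8 + 9*r^3/4 - 5*r^2/16 + 257*r/32 + 21/16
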